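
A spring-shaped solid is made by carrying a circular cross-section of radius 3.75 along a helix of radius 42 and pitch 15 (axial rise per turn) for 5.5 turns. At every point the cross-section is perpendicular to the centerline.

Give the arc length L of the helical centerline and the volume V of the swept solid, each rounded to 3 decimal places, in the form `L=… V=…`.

L=1453.759 V=64225.088

2πR = 2π·42 = 263.893783
per-turn = √(263.893783² + 15²) = √(69639.9287 + 225) = √69864.9287 = 264.319747
L = 5.5 × 264.319747 = 1453.758608
V = π·3.75² × L = 44.178647 × 1453.758608 = 64225.087939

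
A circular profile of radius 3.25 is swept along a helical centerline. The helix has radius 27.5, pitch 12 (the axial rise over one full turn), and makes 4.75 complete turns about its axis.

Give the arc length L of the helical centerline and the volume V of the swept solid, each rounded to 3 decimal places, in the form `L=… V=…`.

L=822.718 V=27300.311

2πR = 2π·27.5 = 172.787596
per-turn = √(172.787596² + 12²) = √(29855.5533 + 144) = √29999.5533 = 173.203791
L = 4.75 × 173.203791 = 822.718009
V = π·3.25² × L = 33.183072 × 822.718009 = 27300.311246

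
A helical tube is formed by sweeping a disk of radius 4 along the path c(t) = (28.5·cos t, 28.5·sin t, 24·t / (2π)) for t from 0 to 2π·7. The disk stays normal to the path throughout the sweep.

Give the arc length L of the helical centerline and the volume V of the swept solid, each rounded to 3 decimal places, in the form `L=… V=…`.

L=1264.703 V=63570.931

2πR = 2π·28.5 = 179.070781
per-turn = √(179.070781² + 24²) = √(32066.3447 + 576) = √32642.3447 = 180.671926
L = 7 × 180.671926 = 1264.703479
V = π·4² × L = 50.265482 × 1264.703479 = 63570.930547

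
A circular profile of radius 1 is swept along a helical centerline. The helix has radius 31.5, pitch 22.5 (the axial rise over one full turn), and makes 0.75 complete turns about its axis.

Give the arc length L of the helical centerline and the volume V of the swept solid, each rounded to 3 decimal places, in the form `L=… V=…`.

L=149.396 V=469.343

2πR = 2π·31.5 = 197.920337
per-turn = √(197.920337² + 22.5²) = √(39172.4599 + 506.25) = √39678.7099 = 199.195155
L = 0.75 × 199.195155 = 149.396366
V = π·1² × L = 3.141593 × 149.396366 = 469.342527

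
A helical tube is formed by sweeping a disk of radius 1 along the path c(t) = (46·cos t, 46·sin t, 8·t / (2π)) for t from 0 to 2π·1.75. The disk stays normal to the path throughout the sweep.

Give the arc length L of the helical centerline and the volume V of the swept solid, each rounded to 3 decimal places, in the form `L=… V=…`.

L=505.990 V=1589.615

2πR = 2π·46 = 289.026524
per-turn = √(289.026524² + 8²) = √(83536.3317 + 64) = √83600.3317 = 289.137219
L = 1.75 × 289.137219 = 505.990134
V = π·1² × L = 3.141593 × 505.990134 = 1589.614888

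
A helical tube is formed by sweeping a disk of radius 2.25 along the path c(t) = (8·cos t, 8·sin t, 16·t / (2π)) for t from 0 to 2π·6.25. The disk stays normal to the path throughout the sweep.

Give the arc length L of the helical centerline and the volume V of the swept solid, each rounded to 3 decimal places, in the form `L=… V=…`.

L=329.691 V=5243.506

2πR = 2π·8 = 50.265482
per-turn = √(50.265482² + 16²) = √(2526.6187 + 256) = √2782.6187 = 52.750533
L = 6.25 × 52.750533 = 329.690831
V = π·2.25² × L = 15.904313 × 329.690831 = 5243.506106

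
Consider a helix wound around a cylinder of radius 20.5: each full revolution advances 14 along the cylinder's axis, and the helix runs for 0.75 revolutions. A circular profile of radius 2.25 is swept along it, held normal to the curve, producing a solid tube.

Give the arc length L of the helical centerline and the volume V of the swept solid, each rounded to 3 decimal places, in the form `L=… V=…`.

L=97.173 V=1545.469

2πR = 2π·20.5 = 128.805299
per-turn = √(128.805299² + 14²) = √(16590.8050 + 196) = √16786.8050 = 129.563903
L = 0.75 × 129.563903 = 97.172927
V = π·2.25² × L = 15.904313 × 97.172927 = 1545.468633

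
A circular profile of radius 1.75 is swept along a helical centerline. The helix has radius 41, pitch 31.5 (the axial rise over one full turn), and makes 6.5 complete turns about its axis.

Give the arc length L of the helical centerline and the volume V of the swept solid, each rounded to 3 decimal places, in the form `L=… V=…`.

2πR = 2π·41 = 257.610598
per-turn = √(257.610598² + 31.5²) = √(66363.2200 + 992.25) = √67355.4700 = 259.529324
L = 6.5 × 259.529324 = 1686.940606
V = π·1.75² × L = 9.621128 × 1686.940606 = 16230.270655

L=1686.941 V=16230.271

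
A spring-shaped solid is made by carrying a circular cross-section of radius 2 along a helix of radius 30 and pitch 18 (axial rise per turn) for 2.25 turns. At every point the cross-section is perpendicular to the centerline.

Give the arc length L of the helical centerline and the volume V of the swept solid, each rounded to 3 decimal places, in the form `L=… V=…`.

L=426.044 V=5353.831

2πR = 2π·30 = 188.495559
per-turn = √(188.495559² + 18²) = √(35530.5758 + 324) = √35854.5758 = 189.353046
L = 2.25 × 189.353046 = 426.044352
V = π·2² × L = 12.566371 × 426.044352 = 5353.831230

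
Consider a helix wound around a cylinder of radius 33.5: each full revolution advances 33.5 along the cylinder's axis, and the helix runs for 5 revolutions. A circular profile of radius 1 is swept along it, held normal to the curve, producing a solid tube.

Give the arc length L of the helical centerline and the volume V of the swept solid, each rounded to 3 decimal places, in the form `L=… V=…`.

2πR = 2π·33.5 = 210.486708
per-turn = √(210.486708² + 33.5²) = √(44304.6542 + 1122.25) = √45426.9042 = 213.135882
L = 5 × 213.135882 = 1065.679410
V = π·1² × L = 3.141593 × 1065.679410 = 3347.930604

L=1065.679 V=3347.931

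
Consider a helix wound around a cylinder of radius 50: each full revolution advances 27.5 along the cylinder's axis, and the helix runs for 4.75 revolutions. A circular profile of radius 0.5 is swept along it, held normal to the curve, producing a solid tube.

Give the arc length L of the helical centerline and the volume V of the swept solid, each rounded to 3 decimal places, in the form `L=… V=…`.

L=1497.963 V=1176.497

2πR = 2π·50 = 314.159265
per-turn = √(314.159265² + 27.5²) = √(98696.0440 + 756.25) = √99452.2940 = 315.360578
L = 4.75 × 315.360578 = 1497.962744
V = π·0.5² × L = 0.785398 × 1497.962744 = 1176.497188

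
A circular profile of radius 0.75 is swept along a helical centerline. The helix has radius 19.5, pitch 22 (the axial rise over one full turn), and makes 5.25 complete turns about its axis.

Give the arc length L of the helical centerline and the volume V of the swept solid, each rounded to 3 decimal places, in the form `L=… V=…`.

L=653.528 V=1154.880

2πR = 2π·19.5 = 122.522113
per-turn = √(122.522113² + 22²) = √(15011.6683 + 484) = √15495.6683 = 124.481598
L = 5.25 × 124.481598 = 653.528391
V = π·0.75² × L = 1.767146 × 653.528391 = 1154.879995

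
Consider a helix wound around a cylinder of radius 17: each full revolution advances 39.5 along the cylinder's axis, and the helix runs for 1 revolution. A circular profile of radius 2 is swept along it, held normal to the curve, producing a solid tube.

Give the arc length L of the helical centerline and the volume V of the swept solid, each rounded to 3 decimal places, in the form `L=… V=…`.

2πR = 2π·17 = 106.814150
per-turn = √(106.814150² + 39.5²) = √(11409.2627 + 1560.25) = √12969.5127 = 113.883768
L = 1 × 113.883768 = 113.883768
V = π·2² × L = 12.566371 × 113.883768 = 1431.105640

L=113.884 V=1431.106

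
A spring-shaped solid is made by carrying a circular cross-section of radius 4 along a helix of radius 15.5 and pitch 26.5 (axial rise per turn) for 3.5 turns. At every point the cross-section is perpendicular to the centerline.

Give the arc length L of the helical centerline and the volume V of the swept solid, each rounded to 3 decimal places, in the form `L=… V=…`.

L=353.256 V=17756.598

2πR = 2π·15.5 = 97.389372
per-turn = √(97.389372² + 26.5²) = √(9484.6898 + 702.25) = √10186.9398 = 100.930371
L = 3.5 × 100.930371 = 353.256299
V = π·4² × L = 50.265482 × 353.256299 = 17756.598309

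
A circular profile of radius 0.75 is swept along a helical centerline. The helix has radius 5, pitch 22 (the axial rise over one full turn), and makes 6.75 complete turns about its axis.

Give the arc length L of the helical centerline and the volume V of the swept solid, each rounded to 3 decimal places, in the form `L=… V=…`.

L=258.883 V=457.485

2πR = 2π·5 = 31.415927
per-turn = √(31.415927² + 22²) = √(986.9604 + 484) = √1470.9604 = 38.353102
L = 6.75 × 38.353102 = 258.883439
V = π·0.75² × L = 1.767146 × 258.883439 = 457.484800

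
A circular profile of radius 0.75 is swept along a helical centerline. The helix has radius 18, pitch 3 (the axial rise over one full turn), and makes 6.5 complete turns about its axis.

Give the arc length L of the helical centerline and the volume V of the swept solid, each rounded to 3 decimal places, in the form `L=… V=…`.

2πR = 2π·18 = 113.097336
per-turn = √(113.097336² + 3²) = √(12791.0073 + 9) = √12800.0073 = 113.137117
L = 6.5 × 113.137117 = 735.391262
V = π·0.75² × L = 1.767146 × 735.391262 = 1299.543630

L=735.391 V=1299.544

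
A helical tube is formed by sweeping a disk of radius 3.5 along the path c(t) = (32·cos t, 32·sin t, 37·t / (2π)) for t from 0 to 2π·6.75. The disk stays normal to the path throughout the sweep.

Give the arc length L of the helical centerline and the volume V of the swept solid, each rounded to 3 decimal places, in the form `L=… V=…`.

2πR = 2π·32 = 201.061930
per-turn = √(201.061930² + 37²) = √(40425.8996 + 1369) = √41794.8996 = 204.438009
L = 6.75 × 204.438009 = 1379.956562
V = π·3.5² × L = 38.484510 × 1379.956562 = 53106.952136

L=1379.957 V=53106.952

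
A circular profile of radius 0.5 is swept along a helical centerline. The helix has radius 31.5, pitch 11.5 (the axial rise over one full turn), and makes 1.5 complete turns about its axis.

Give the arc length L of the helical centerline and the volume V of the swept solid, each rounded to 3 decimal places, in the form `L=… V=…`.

L=297.381 V=233.563

2πR = 2π·31.5 = 197.920337
per-turn = √(197.920337² + 11.5²) = √(39172.4599 + 132.25) = √39304.7099 = 198.254155
L = 1.5 × 198.254155 = 297.381232
V = π·0.5² × L = 0.785398 × 297.381232 = 233.562674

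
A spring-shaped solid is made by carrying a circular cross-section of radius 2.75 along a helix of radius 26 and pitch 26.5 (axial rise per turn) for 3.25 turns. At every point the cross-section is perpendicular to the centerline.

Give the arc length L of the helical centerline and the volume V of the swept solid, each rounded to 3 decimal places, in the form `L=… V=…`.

2πR = 2π·26 = 163.362818
per-turn = √(163.362818² + 26.5²) = √(26687.4103 + 702.25) = √27389.6603 = 165.498218
L = 3.25 × 165.498218 = 537.869210
V = π·2.75² × L = 23.758294 × 537.869210 = 12778.855060

L=537.869 V=12778.855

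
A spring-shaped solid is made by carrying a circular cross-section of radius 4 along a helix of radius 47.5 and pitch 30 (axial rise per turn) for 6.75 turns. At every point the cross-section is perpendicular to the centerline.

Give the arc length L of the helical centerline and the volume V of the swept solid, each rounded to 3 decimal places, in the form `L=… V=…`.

2πR = 2π·47.5 = 298.451302
per-turn = √(298.451302² + 30²) = √(89073.1797 + 900) = √89973.1797 = 299.955296
L = 6.75 × 299.955296 = 2024.698249
V = π·4² × L = 50.265482 × 2024.698249 = 101772.434335

L=2024.698 V=101772.434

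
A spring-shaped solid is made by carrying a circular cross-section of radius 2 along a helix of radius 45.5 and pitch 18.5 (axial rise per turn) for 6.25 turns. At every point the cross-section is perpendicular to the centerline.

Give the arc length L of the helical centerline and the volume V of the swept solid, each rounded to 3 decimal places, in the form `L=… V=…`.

L=1790.518 V=22500.313

2πR = 2π·45.5 = 285.884931
per-turn = √(285.884931² + 18.5²) = √(81730.1940 + 342.25) = √82072.4440 = 286.482886
L = 6.25 × 286.482886 = 1790.518038
V = π·2² × L = 12.566371 × 1790.518038 = 22500.313261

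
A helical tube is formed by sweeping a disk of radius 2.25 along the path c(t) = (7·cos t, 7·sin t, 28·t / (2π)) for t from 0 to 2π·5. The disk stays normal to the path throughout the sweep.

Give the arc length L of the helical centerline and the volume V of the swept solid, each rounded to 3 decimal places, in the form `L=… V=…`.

2πR = 2π·7 = 43.982297
per-turn = √(43.982297² + 28²) = √(1934.4425 + 784) = √2718.4425 = 52.138685
L = 5 × 52.138685 = 260.693424
V = π·2.25² × L = 15.904313 × 260.693424 = 4146.149770

L=260.693 V=4146.150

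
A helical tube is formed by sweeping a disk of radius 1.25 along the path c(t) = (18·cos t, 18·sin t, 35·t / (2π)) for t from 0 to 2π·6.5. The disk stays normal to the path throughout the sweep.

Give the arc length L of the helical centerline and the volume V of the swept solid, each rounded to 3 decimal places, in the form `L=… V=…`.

L=769.530 V=3777.421

2πR = 2π·18 = 113.097336
per-turn = √(113.097336² + 35²) = √(12791.0073 + 1225) = √14016.0073 = 118.389220
L = 6.5 × 118.389220 = 769.529927
V = π·1.25² × L = 4.908739 × 769.529927 = 3777.421196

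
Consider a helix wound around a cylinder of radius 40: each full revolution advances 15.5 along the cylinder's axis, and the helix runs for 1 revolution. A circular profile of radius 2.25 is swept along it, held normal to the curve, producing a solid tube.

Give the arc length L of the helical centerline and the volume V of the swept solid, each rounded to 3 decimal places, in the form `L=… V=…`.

2πR = 2π·40 = 251.327412
per-turn = √(251.327412² + 15.5²) = √(63165.4682 + 240.25) = √63405.7182 = 251.804921
L = 1 × 251.804921 = 251.804921
V = π·2.25² × L = 15.904313 × 251.804921 = 4004.784228

L=251.805 V=4004.784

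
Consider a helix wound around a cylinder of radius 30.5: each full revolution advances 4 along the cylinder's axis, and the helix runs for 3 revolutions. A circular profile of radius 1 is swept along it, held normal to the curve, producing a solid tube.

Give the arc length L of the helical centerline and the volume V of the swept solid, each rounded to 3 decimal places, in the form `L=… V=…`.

2πR = 2π·30.5 = 191.637152
per-turn = √(191.637152² + 4²) = √(36724.7980 + 16) = √36740.7980 = 191.678893
L = 3 × 191.678893 = 575.036679
V = π·1² × L = 3.141593 × 575.036679 = 1806.531005

L=575.037 V=1806.531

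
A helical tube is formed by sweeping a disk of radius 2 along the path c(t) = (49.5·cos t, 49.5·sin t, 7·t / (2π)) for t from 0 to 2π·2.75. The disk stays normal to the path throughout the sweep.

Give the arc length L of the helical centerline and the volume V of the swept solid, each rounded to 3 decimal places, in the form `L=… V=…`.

2πR = 2π·49.5 = 311.017673
per-turn = √(311.017673² + 7²) = √(96731.9927 + 49) = √96780.9927 = 311.096436
L = 2.75 × 311.096436 = 855.515200
V = π·2² × L = 12.566371 × 855.515200 = 10750.721070

L=855.515 V=10750.721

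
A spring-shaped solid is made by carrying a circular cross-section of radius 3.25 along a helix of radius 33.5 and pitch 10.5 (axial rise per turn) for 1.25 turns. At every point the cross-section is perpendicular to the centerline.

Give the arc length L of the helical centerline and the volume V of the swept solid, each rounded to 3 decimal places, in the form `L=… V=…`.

2πR = 2π·33.5 = 210.486708
per-turn = √(210.486708² + 10.5²) = √(44304.6542 + 110.25) = √44414.9042 = 210.748438
L = 1.25 × 210.748438 = 263.435548
V = π·3.25² × L = 33.183072 × 263.435548 = 8741.600850

L=263.436 V=8741.601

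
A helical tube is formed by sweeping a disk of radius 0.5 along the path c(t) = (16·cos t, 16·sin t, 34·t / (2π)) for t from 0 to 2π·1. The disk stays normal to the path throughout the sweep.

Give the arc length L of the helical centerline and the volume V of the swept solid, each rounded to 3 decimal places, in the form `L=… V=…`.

2πR = 2π·16 = 100.530965
per-turn = √(100.530965² + 34²) = √(10106.4749 + 1156) = √11262.4749 = 106.124808
L = 1 × 106.124808 = 106.124808
V = π·0.5² × L = 0.785398 × 106.124808 = 83.350229

L=106.125 V=83.350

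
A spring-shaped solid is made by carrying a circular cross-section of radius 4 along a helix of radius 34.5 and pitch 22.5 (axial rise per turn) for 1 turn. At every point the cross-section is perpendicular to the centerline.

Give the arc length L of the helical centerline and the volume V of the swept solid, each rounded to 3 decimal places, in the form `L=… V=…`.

L=217.934 V=10954.582

2πR = 2π·34.5 = 216.769893
per-turn = √(216.769893² + 22.5²) = √(46989.1866 + 506.25) = √47495.4366 = 217.934478
L = 1 × 217.934478 = 217.934478
V = π·4² × L = 50.265482 × 217.934478 = 10954.581664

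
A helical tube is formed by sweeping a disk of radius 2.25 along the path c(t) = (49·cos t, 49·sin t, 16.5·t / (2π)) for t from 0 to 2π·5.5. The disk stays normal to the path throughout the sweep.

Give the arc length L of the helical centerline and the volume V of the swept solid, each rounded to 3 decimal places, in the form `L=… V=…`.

2πR = 2π·49 = 307.876080
per-turn = √(307.876080² + 16.5²) = √(94787.6807 + 272.25) = √95059.9307 = 308.317905
L = 5.5 × 308.317905 = 1695.748479
V = π·2.25² × L = 15.904313 × 1695.748479 = 26969.714249

L=1695.748 V=26969.714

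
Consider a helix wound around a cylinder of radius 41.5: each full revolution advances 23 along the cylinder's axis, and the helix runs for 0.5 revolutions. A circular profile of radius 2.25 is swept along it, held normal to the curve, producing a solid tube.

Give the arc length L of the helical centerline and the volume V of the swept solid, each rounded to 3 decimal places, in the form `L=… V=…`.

L=130.882 V=2081.593

2πR = 2π·41.5 = 260.752190
per-turn = √(260.752190² + 23²) = √(67991.7047 + 529) = √68520.7047 = 261.764598
L = 0.5 × 261.764598 = 130.882299
V = π·2.25² × L = 15.904313 × 130.882299 = 2081.593024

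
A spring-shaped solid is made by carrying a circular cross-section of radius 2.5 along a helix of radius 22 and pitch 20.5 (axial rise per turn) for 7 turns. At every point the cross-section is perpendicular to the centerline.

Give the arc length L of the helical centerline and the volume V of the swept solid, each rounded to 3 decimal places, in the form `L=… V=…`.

L=978.193 V=19206.783

2πR = 2π·22 = 138.230077
per-turn = √(138.230077² + 20.5²) = √(19107.5541 + 420.25) = √19527.8041 = 139.741920
L = 7 × 139.741920 = 978.193438
V = π·2.5² × L = 19.634954 × 978.193438 = 19206.783239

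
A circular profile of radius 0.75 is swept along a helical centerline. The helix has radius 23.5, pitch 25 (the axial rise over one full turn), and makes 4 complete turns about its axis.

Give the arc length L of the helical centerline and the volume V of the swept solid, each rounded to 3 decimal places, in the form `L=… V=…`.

2πR = 2π·23.5 = 147.654855
per-turn = √(147.654855² + 25²) = √(21801.9561 + 625) = √22426.9561 = 149.756322
L = 4 × 149.756322 = 599.025290
V = π·0.75² × L = 1.767146 × 599.025290 = 1058.565066

L=599.025 V=1058.565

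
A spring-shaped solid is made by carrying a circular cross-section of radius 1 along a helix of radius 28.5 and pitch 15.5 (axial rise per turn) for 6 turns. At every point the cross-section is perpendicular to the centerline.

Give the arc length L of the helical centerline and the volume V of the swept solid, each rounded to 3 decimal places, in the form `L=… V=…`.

L=1078.442 V=3388.026

2πR = 2π·28.5 = 179.070781
per-turn = √(179.070781² + 15.5²) = √(32066.3447 + 240.25) = √32306.5947 = 179.740354
L = 6 × 179.740354 = 1078.442121
V = π·1² × L = 3.141593 × 1078.442121 = 3388.025846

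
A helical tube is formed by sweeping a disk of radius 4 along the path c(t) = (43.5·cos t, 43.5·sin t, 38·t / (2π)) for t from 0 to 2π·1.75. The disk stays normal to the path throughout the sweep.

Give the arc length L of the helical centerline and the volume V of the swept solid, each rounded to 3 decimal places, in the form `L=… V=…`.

L=482.908 V=24273.612

2πR = 2π·43.5 = 273.318561
per-turn = √(273.318561² + 38²) = √(74703.0357 + 1444) = √76147.0357 = 275.947523
L = 1.75 × 275.947523 = 482.908166
V = π·4² × L = 50.265482 × 482.908166 = 24273.611951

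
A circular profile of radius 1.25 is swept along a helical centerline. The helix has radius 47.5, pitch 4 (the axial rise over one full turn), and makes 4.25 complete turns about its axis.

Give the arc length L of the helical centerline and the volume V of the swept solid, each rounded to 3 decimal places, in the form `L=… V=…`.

2πR = 2π·47.5 = 298.451302
per-turn = √(298.451302² + 4²) = √(89073.1797 + 16) = √89089.1797 = 298.478106
L = 4.25 × 298.478106 = 1268.531950
V = π·1.25² × L = 4.908739 × 1268.531950 = 6226.891649

L=1268.532 V=6226.892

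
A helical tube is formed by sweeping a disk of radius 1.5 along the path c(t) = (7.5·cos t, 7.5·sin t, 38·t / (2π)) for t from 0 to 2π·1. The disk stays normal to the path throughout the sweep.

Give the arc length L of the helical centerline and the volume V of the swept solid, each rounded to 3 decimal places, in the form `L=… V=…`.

2πR = 2π·7.5 = 47.123890
per-turn = √(47.123890² + 38²) = √(2220.6610 + 1444) = √3664.6610 = 60.536443
L = 1 × 60.536443 = 60.536443
V = π·1.5² × L = 7.068583 × 60.536443 = 427.906904

L=60.536 V=427.907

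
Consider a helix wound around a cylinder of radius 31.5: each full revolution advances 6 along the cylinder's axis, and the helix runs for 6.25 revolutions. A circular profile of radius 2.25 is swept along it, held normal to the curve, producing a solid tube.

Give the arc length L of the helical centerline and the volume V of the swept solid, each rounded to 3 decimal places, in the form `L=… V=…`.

2πR = 2π·31.5 = 197.920337
per-turn = √(197.920337² + 6²) = √(39172.4599 + 36) = √39208.4599 = 198.011262
L = 6.25 × 198.011262 = 1237.570387
V = π·2.25² × L = 15.904313 × 1237.570387 = 19682.706563

L=1237.570 V=19682.707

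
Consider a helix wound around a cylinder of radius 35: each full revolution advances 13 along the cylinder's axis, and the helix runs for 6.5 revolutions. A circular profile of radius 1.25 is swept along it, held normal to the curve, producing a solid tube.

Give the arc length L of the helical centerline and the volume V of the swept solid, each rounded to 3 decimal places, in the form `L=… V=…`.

L=1431.920 V=7028.921

2πR = 2π·35 = 219.911486
per-turn = √(219.911486² + 13²) = √(48361.0616 + 169) = √48530.0616 = 220.295396
L = 6.5 × 220.295396 = 1431.920075
V = π·1.25² × L = 4.908739 × 1431.920075 = 7028.921231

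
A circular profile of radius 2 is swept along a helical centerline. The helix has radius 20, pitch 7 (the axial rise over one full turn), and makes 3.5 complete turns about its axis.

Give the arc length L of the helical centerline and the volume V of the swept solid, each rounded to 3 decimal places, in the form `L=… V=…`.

2πR = 2π·20 = 125.663706
per-turn = √(125.663706² + 7²) = √(15791.3670 + 49) = √15840.3670 = 125.858520
L = 3.5 × 125.858520 = 440.504820
V = π·2² × L = 12.566371 × 440.504820 = 5535.546823

L=440.505 V=5535.547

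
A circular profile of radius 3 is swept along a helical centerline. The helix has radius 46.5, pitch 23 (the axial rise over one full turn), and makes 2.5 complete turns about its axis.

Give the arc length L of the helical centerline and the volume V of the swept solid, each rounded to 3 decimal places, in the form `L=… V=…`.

L=732.680 V=20716.040

2πR = 2π·46.5 = 292.168117
per-turn = √(292.168117² + 23²) = √(85362.2085 + 529) = √85891.2085 = 293.072019
L = 2.5 × 293.072019 = 732.680048
V = π·3² × L = 28.274334 × 732.680048 = 20716.040309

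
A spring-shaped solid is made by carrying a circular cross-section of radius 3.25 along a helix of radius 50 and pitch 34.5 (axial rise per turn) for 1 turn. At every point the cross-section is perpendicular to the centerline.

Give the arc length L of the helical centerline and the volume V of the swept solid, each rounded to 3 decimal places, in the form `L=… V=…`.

2πR = 2π·50 = 314.159265
per-turn = √(314.159265² + 34.5²) = √(98696.0440 + 1190.25) = √99886.2940 = 316.047930
L = 1 × 316.047930 = 316.047930
V = π·3.25² × L = 33.183072 × 316.047930 = 10487.441342

L=316.048 V=10487.441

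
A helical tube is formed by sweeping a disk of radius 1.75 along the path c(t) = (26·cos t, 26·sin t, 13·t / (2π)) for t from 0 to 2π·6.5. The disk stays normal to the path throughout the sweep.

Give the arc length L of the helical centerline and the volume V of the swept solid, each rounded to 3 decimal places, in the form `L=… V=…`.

L=1065.215 V=10248.571

2πR = 2π·26 = 163.362818
per-turn = √(163.362818² + 13²) = √(26687.4103 + 169) = √26856.4103 = 163.879255
L = 6.5 × 163.879255 = 1065.215159
V = π·1.75² × L = 9.621128 × 1065.215159 = 10248.570862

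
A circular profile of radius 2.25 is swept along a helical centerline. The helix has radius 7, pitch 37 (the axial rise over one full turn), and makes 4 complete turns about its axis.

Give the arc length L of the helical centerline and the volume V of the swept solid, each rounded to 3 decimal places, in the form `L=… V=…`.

2πR = 2π·7 = 43.982297
per-turn = √(43.982297² + 37²) = √(1934.4425 + 1369) = √3303.4425 = 57.475581
L = 4 × 57.475581 = 229.902326
V = π·2.25² × L = 15.904313 × 229.902326 = 3656.438505

L=229.902 V=3656.439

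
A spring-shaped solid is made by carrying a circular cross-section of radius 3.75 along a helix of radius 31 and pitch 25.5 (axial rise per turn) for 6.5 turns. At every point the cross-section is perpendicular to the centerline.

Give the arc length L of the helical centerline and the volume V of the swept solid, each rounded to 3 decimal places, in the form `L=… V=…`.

2πR = 2π·31 = 194.778745
per-turn = √(194.778745² + 25.5²) = √(37938.7593 + 650.25) = √38589.0093 = 196.440855
L = 6.5 × 196.440855 = 1276.865554
V = π·3.75² × L = 44.178647 × 1276.865554 = 56410.192194

L=1276.866 V=56410.192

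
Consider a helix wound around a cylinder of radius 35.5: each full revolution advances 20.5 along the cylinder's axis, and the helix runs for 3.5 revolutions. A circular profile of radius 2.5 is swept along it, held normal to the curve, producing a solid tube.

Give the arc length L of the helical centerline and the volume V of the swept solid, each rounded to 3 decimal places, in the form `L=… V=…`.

2πR = 2π·35.5 = 223.053078
per-turn = √(223.053078² + 20.5²) = √(49752.6758 + 420.25) = √50172.9258 = 223.993138
L = 3.5 × 223.993138 = 783.975982
V = π·2.5² × L = 19.634954 × 783.975982 = 15393.332417

L=783.976 V=15393.332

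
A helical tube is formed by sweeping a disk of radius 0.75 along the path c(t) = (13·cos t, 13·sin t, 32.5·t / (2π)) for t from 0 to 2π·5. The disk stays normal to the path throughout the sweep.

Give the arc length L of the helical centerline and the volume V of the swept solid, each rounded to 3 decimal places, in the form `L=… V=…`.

L=439.548 V=776.746

2πR = 2π·13 = 81.681409
per-turn = √(81.681409² + 32.5²) = √(6671.8526 + 1056.25) = √7728.1026 = 87.909627
L = 5 × 87.909627 = 439.548137
V = π·0.75² × L = 1.767146 × 439.548137 = 776.745673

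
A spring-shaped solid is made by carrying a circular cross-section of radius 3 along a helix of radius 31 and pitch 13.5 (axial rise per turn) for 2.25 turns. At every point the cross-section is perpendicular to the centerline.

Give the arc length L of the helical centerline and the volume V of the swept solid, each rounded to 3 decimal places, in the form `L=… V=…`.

2πR = 2π·31 = 194.778745
per-turn = √(194.778745² + 13.5²) = √(37938.7593 + 182.25) = √38121.0093 = 195.246023
L = 2.25 × 195.246023 = 439.303551
V = π·3² × L = 28.274334 × 439.303551 = 12421.015269

L=439.304 V=12421.015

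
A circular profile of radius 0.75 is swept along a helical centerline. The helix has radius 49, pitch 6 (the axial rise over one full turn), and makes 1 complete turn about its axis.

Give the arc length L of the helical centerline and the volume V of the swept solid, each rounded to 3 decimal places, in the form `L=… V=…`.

2πR = 2π·49 = 307.876080
per-turn = √(307.876080² + 6²) = √(94787.6807 + 36) = √94823.6807 = 307.934540
L = 1 × 307.934540 = 307.934540
V = π·0.75² × L = 1.767146 × 307.934540 = 544.165249

L=307.935 V=544.165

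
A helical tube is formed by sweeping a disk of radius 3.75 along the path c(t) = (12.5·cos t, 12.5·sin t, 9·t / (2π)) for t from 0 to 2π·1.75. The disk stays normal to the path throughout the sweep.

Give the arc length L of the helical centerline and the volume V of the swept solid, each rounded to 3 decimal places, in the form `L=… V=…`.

L=138.344 V=6111.857

2πR = 2π·12.5 = 78.539816
per-turn = √(78.539816² + 9²) = √(6168.5028 + 81) = √6249.5028 = 79.053797
L = 1.75 × 79.053797 = 138.344144
V = π·3.75² × L = 44.178647 × 138.344144 = 6111.857059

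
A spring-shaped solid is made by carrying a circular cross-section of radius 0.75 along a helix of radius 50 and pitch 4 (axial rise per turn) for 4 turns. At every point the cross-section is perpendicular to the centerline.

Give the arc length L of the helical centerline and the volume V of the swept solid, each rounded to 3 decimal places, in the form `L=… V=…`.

2πR = 2π·50 = 314.159265
per-turn = √(314.159265² + 4²) = √(98696.0440 + 16) = √98712.0440 = 314.184729
L = 4 × 314.184729 = 1256.738916
V = π·0.75² × L = 1.767146 × 1256.738916 = 2220.840983

L=1256.739 V=2220.841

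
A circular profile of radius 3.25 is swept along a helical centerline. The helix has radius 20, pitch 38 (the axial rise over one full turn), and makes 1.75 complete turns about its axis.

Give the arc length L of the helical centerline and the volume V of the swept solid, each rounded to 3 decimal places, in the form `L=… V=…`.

L=229.746 V=7623.684

2πR = 2π·20 = 125.663706
per-turn = √(125.663706² + 38²) = √(15791.3670 + 1444) = √17235.3670 = 131.283537
L = 1.75 × 131.283537 = 229.746189
V = π·3.25² × L = 33.183072 × 229.746189 = 7623.684439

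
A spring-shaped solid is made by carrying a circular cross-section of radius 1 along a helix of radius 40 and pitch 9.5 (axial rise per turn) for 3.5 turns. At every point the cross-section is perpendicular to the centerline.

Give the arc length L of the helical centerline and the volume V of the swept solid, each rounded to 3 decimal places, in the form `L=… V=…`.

L=880.274 V=2765.463

2πR = 2π·40 = 251.327412
per-turn = √(251.327412² + 9.5²) = √(63165.4682 + 90.25) = √63255.7182 = 251.506895
L = 3.5 × 251.506895 = 880.274132
V = π·1² × L = 3.141593 × 880.274132 = 2765.462746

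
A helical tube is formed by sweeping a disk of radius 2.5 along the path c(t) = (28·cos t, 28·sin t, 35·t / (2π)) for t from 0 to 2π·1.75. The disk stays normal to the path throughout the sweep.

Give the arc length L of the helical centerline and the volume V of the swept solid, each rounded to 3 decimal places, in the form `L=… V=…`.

L=313.910 V=6163.601

2πR = 2π·28 = 175.929189
per-turn = √(175.929189² + 35²) = √(30951.0794 + 1225) = √32176.0794 = 179.376920
L = 1.75 × 179.376920 = 313.909610
V = π·2.5² × L = 19.634954 × 313.909610 = 6163.600777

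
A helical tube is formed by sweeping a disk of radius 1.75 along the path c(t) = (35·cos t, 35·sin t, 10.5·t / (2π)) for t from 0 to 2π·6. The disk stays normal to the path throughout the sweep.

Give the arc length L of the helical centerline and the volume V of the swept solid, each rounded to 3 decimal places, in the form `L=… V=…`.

L=1320.972 V=12709.241

2πR = 2π·35 = 219.911486
per-turn = √(219.911486² + 10.5²) = √(48361.0616 + 110.25) = √48471.3116 = 220.162012
L = 6 × 220.162012 = 1320.972073
V = π·1.75² × L = 9.621128 × 1320.972073 = 12709.240736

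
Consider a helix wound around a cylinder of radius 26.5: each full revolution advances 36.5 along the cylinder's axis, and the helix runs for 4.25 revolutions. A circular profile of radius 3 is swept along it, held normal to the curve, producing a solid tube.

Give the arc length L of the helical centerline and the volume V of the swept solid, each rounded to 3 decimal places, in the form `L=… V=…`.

2πR = 2π·26.5 = 166.504411
per-turn = √(166.504411² + 36.5²) = √(27723.7188 + 1332.25) = √29055.9688 = 170.458114
L = 4.25 × 170.458114 = 724.446986
V = π·3² × L = 28.274334 × 724.446986 = 20483.255967

L=724.447 V=20483.256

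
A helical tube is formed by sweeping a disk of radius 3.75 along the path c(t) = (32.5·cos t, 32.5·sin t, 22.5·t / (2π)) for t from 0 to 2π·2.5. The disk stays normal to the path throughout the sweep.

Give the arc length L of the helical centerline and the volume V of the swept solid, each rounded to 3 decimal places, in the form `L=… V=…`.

2πR = 2π·32.5 = 204.203522
per-turn = √(204.203522² + 22.5²) = √(41699.0786 + 506.25) = √42205.3286 = 205.439355
L = 2.5 × 205.439355 = 513.598388
V = π·3.75² × L = 44.178647 × 513.598388 = 22690.081706

L=513.598 V=22690.082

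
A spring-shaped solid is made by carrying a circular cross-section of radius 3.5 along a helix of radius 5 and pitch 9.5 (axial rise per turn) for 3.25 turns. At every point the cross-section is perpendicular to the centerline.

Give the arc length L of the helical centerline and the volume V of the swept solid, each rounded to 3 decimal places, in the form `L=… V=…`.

2πR = 2π·5 = 31.415927
per-turn = √(31.415927² + 9.5²) = √(986.9604 + 90.25) = √1077.2104 = 32.820884
L = 3.25 × 32.820884 = 106.667874
V = π·3.5² × L = 38.484510 × 106.667874 = 4105.060852

L=106.668 V=4105.061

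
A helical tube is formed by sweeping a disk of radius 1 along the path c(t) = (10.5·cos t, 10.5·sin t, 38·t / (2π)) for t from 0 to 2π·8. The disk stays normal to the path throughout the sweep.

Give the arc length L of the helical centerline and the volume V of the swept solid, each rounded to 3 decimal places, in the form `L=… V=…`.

2πR = 2π·10.5 = 65.973446
per-turn = √(65.973446² + 38²) = √(4352.4955 + 1444) = √5796.4955 = 76.134720
L = 8 × 76.134720 = 609.077757
V = π·1² × L = 3.141593 × 609.077757 = 1913.474208

L=609.078 V=1913.474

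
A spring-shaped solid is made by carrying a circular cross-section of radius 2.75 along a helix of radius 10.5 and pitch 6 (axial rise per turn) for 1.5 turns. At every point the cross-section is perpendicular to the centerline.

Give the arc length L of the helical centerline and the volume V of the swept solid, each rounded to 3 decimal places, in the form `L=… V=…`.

2πR = 2π·10.5 = 65.973446
per-turn = √(65.973446² + 6²) = √(4352.4955 + 36) = √4388.4955 = 66.245721
L = 1.5 × 66.245721 = 99.368581
V = π·2.75² × L = 23.758294 × 99.368581 = 2360.828015

L=99.369 V=2360.828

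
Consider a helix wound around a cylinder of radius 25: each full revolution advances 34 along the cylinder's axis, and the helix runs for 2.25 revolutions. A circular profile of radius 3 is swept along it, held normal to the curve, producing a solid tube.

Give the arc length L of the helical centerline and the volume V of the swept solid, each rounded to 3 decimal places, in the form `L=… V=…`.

L=361.614 V=10224.385

2πR = 2π·25 = 157.079633
per-turn = √(157.079633² + 34²) = √(24674.0110 + 1156) = √25830.0110 = 160.717177
L = 2.25 × 160.717177 = 361.613648
V = π·3² × L = 28.274334 × 361.613648 = 10224.385031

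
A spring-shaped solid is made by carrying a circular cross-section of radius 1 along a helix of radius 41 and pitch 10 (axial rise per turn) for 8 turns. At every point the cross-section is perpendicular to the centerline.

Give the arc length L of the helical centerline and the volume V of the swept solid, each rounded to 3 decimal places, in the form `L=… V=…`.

2πR = 2π·41 = 257.610598
per-turn = √(257.610598² + 10²) = √(66363.2200 + 100) = √66463.2200 = 257.804616
L = 8 × 257.804616 = 2062.436927
V = π·1² × L = 3.141593 × 2062.436927 = 6479.336700

L=2062.437 V=6479.337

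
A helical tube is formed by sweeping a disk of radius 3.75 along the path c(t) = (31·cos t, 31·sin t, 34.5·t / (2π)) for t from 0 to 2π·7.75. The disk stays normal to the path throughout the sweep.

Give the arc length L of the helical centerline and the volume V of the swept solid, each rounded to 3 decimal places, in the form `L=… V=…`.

L=1533.032 V=67727.265

2πR = 2π·31 = 194.778745
per-turn = √(194.778745² + 34.5²) = √(37938.7593 + 1190.25) = √39129.0093 = 197.810539
L = 7.75 × 197.810539 = 1533.031677
V = π·3.75² × L = 44.178647 × 1533.031677 = 67727.264817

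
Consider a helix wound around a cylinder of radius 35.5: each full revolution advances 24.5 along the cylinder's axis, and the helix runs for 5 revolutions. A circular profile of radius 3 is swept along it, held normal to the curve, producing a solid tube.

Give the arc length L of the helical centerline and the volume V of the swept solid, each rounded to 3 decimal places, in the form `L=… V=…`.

2πR = 2π·35.5 = 223.053078
per-turn = √(223.053078² + 24.5²) = √(49752.6758 + 600.25) = √50352.9258 = 224.394576
L = 5 × 224.394576 = 1121.972881
V = π·3² × L = 28.274334 × 1121.972881 = 31723.035831

L=1121.973 V=31723.036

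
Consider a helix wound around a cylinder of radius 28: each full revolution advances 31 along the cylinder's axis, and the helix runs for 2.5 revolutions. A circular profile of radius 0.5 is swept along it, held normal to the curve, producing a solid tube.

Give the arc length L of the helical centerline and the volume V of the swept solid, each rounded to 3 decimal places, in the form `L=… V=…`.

L=446.599 V=350.758

2πR = 2π·28 = 175.929189
per-turn = √(175.929189² + 31²) = √(30951.0794 + 961) = √31912.0794 = 178.639524
L = 2.5 × 178.639524 = 446.598809
V = π·0.5² × L = 0.785398 × 446.598809 = 350.757884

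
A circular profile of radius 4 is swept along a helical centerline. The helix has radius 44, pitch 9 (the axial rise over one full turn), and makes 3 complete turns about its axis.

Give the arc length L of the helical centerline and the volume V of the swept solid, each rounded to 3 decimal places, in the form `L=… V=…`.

2πR = 2π·44 = 276.460154
per-turn = √(276.460154² + 9²) = √(76430.2165 + 81) = √76511.2165 = 276.606610
L = 3 × 276.606610 = 829.819829
V = π·4² × L = 50.265482 × 829.819829 = 41711.294049

L=829.820 V=41711.294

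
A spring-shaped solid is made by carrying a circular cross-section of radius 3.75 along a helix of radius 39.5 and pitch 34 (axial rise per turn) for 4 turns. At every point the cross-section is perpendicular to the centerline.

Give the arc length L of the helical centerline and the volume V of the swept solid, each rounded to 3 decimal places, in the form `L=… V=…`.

L=1002.016 V=44267.692

2πR = 2π·39.5 = 248.185820
per-turn = √(248.185820² + 34²) = √(61596.2011 + 1156) = √62752.2011 = 250.503894
L = 4 × 250.503894 = 1002.015577
V = π·3.75² × L = 44.178647 × 1002.015577 = 44267.692167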